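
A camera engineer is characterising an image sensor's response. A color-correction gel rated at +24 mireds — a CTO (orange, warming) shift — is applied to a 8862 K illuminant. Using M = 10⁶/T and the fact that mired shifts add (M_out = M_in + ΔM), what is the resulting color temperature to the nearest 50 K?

M_in = 10⁶/8862 = 112.84 mireds.
M_out = 112.84 + (+24) = 136.84 mireds.
T_out = 10⁶/136.84 = 7307.7 K → 7300 K.

7300 K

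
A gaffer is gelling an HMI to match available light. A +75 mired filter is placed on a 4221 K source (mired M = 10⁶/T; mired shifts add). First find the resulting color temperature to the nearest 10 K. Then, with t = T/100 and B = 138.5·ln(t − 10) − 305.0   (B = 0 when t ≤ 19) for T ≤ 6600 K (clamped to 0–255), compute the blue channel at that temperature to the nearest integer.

M_in = 10⁶/4221 = 236.91; M_out = 236.91 + (+75) = 311.91.
T_out = 10⁶/311.91 = 3206.0 K → 3210 K; t = 32.1.
B = 138.5·ln(32.1 − 10) − 305.0 = 138.5·ln 22.1 − 305.0 = 138.5·3.0956 − 305.0 = 123.737.
Rounded: 124.

124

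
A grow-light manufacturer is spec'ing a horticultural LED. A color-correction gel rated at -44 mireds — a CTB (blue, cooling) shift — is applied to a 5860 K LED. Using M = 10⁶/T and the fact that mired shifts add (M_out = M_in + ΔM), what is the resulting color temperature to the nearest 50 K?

7900 K

M_in = 10⁶/5860 = 170.65 mireds.
M_out = 170.65 + (-44) = 126.65 mireds.
T_out = 10⁶/126.65 = 7895.9 K → 7900 K.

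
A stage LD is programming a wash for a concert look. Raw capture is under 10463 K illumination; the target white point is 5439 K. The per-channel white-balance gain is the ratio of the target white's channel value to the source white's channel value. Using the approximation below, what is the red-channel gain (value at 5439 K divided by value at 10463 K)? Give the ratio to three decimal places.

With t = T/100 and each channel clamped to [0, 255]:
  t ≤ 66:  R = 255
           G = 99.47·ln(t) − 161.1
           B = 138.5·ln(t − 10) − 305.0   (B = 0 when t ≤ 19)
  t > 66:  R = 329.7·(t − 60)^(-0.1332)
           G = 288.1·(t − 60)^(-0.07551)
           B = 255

1.283

At 10463 K (t = 104.63):
  R = 329.7·(104.63 − 60)^(-0.1332) = 329.7·44.63^(-0.1332) = 329.7·0.60293 = 198.787.
At 5439 K (t = 54.39):
  R = 255 by definition for t ≤ 66.
Gain = 255.000 / 198.787 = 1.2828 → 1.283.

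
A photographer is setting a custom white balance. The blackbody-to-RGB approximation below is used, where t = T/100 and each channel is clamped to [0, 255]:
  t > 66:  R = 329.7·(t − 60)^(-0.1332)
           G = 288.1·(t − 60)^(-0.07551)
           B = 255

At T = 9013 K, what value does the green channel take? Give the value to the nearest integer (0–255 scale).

t = 9013/100 = 90.13; the t > 66 branch applies.
G = 288.1·(90.13 − 60)^(-0.07551) = 288.1·30.13^(-0.07551) = 288.1·0.77325 = 222.774.
Rounded: 223.

223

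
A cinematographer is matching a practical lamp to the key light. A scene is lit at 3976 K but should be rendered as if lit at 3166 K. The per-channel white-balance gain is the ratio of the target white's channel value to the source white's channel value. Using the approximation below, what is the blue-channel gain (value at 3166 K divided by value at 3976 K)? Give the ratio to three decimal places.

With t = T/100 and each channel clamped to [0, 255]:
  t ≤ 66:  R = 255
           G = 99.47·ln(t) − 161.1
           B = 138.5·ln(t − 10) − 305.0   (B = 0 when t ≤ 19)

0.733

At 3976 K (t = 39.76):
  B = 138.5·ln(39.76 − 10) − 305.0 = 138.5·ln 29.76 − 305.0 = 138.5·3.3932 − 305.0 = 164.953.
At 3166 K (t = 31.66):
  B = 138.5·ln(31.66 − 10) − 305.0 = 138.5·ln 21.66 − 305.0 = 138.5·3.0755 − 305.0 = 120.952.
Gain = 120.952 / 164.953 = 0.7333 → 0.733.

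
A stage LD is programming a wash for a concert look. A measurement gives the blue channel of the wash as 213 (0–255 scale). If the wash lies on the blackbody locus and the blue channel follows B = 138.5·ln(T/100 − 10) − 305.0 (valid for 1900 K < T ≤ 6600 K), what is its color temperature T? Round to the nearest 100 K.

5200 K

ln(t − 10) = (213 + 305.0) / 138.5 = 3.7401.
t − 10 = e^3.7401 = 42.101, so t = 52.101.
T = 100·t = 5210 K → 5200 K to the nearest 100 K.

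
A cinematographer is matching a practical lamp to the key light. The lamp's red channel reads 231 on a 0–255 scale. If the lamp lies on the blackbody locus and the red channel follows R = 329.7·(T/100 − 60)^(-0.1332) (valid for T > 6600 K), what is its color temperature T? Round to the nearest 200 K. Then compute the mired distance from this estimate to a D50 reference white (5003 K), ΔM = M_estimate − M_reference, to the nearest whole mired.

(t − 60)^(-0.1332) = 231/329.7 = 0.70064.
t − 60 = 0.70064^(1/-0.1332) = 0.70064^(-7.508) = 14.453, so t = 74.453.
T = 100·t = 7445 K → 7400 K to the nearest 200 K.
M_estimate = 10⁶/7400 = 135.14; M_reference = 10⁶/5003 = 199.88.
ΔM = 135.14 − 199.88 = -64.74 → -65 mireds.

-65 mireds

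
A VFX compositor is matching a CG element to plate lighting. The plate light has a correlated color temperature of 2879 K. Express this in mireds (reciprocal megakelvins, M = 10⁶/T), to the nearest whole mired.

347 mireds

M = 10⁶ / 2879 = 347.343 → 347 mireds.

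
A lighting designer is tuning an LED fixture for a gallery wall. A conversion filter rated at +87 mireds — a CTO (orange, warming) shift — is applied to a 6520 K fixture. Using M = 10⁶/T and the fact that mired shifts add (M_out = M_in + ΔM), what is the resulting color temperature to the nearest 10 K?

M_in = 10⁶/6520 = 153.37 mireds.
M_out = 153.37 + (+87) = 240.37 mireds.
T_out = 10⁶/240.37 = 4160.2 K → 4160 K.

4160 K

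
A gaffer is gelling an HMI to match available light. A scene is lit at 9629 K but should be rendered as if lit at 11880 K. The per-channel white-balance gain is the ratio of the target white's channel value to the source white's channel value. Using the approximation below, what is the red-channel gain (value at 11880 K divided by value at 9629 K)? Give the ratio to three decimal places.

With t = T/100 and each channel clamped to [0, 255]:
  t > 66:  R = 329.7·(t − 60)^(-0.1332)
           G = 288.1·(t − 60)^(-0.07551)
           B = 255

0.938

At 9629 K (t = 96.29):
  R = 329.7·(96.29 − 60)^(-0.1332) = 329.7·36.29^(-0.1332) = 329.7·0.61978 = 204.341.
At 11880 K (t = 118.8):
  R = 329.7·(118.8 − 60)^(-0.1332) = 329.7·58.8^(-0.1332) = 329.7·0.58119 = 191.619.
Gain = 191.619 / 204.341 = 0.9377 → 0.938.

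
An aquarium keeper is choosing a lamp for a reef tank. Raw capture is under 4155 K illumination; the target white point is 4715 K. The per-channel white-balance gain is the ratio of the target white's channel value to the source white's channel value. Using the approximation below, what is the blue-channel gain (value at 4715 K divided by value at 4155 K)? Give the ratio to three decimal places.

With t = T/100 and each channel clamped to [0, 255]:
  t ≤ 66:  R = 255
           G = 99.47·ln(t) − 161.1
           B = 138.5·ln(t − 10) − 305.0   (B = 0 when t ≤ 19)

At 4155 K (t = 41.55):
  B = 138.5·ln(41.55 − 10) − 305.0 = 138.5·ln 31.55 − 305.0 = 138.5·3.4516 − 305.0 = 173.043.
At 4715 K (t = 47.15):
  B = 138.5·ln(47.15 − 10) − 305.0 = 138.5·ln 37.15 − 305.0 = 138.5·3.6150 − 305.0 = 195.672.
Gain = 195.672 / 173.043 = 1.1308 → 1.131.

1.131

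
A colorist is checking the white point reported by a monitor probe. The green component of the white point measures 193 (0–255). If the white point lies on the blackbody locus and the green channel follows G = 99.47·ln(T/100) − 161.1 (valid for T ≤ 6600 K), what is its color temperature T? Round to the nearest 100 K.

ln t = (193 + 161.1) / 99.47 = 3.5599.
t = e^3.5599 = 35.159.
T = 100·t = 3516 K → 3500 K to the nearest 100 K.

3500 K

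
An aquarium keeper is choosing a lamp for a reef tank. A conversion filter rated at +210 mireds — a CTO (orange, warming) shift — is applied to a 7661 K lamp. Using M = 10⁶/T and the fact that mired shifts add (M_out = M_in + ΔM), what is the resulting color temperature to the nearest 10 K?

M_in = 10⁶/7661 = 130.53 mireds.
M_out = 130.53 + (+210) = 340.53 mireds.
T_out = 10⁶/340.53 = 2936.6 K → 2940 K.

2940 K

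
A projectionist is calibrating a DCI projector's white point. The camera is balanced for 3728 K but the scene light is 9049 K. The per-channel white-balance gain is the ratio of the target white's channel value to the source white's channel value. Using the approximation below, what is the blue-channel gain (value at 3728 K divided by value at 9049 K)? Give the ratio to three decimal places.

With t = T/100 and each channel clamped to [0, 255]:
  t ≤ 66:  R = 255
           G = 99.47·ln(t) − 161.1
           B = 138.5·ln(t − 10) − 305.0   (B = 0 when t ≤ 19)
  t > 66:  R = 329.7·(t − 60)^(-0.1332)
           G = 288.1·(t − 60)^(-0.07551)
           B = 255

0.600

At 9049 K (t = 90.49):
  B = 255 by definition for t > 66.
At 3728 K (t = 37.28):
  B = 138.5·ln(37.28 − 10) − 305.0 = 138.5·ln 27.28 − 305.0 = 138.5·3.3062 − 305.0 = 152.902.
Gain = 152.902 / 255.000 = 0.5996 → 0.600.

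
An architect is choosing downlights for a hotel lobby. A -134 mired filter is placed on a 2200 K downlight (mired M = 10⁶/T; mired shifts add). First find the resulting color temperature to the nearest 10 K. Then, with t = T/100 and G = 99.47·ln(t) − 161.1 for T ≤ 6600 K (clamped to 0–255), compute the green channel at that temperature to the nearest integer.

181

M_in = 10⁶/2200 = 454.55; M_out = 454.55 + (-134) = 320.55.
T_out = 10⁶/320.55 = 3119.7 K → 3120 K; t = 31.2.
G = 99.47·ln 31.2 − 161.1 = 99.47·3.4404 − 161.1 = 181.118.
Rounded: 181.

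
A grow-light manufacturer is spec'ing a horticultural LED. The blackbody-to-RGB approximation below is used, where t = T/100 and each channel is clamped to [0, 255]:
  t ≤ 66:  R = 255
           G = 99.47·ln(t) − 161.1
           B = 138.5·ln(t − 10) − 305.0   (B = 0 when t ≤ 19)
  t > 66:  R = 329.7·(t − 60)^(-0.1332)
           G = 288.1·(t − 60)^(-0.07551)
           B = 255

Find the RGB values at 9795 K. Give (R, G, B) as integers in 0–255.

(203, 219, 255)

t = 9795/100 = 97.95; the t > 66 branch applies.
R = 329.7·(97.95 − 60)^(-0.1332) = 329.7·37.95^(-0.1332) = 329.7·0.61610 = 203.127.
G = 288.1·(97.95 − 60)^(-0.07551) = 288.1·37.95^(-0.07551) = 288.1·0.75990 = 218.926.
B = 255 by definition for t > 66.
Rounded: (203, 219, 255).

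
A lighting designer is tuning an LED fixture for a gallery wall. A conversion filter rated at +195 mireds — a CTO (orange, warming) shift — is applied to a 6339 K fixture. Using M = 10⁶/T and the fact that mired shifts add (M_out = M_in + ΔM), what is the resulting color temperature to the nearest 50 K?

M_in = 10⁶/6339 = 157.75 mireds.
M_out = 157.75 + (+195) = 352.75 mireds.
T_out = 10⁶/352.75 = 2834.8 K → 2850 K.

2850 K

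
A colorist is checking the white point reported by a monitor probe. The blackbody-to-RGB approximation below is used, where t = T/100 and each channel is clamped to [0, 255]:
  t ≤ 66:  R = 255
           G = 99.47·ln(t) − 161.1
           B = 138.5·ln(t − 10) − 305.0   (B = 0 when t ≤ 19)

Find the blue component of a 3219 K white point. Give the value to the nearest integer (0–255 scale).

t = 3219/100 = 32.19; the t ≤ 66 branch applies.
B = 138.5·ln(32.19 − 10) − 305.0 = 138.5·ln 22.19 − 305.0 = 138.5·3.0996 − 305.0 = 124.300.
Rounded: 124.

124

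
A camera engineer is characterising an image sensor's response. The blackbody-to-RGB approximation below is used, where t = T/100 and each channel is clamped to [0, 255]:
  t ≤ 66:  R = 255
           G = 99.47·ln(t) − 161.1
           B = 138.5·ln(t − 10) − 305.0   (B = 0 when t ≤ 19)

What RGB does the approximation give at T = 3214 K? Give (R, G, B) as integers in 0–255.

t = 3214/100 = 32.14; the t ≤ 66 branch applies.
R = 255 by definition for t ≤ 66.
G = 99.47·ln 32.14 − 161.1 = 99.47·3.4701 − 161.1 = 184.071.
B = 138.5·ln(32.14 − 10) − 305.0 = 138.5·ln 22.14 − 305.0 = 138.5·3.0974 − 305.0 = 123.988.
Rounded: (255, 184, 124).

(255, 184, 124)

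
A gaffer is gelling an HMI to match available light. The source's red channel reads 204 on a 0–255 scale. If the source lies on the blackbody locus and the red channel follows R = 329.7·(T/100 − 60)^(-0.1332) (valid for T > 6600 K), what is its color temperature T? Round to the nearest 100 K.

9700 K

(t − 60)^(-0.1332) = 204/329.7 = 0.61874.
t − 60 = 0.61874^(1/-0.1332) = 0.61874^(-7.508) = 36.748, so t = 96.748.
T = 100·t = 9675 K → 9700 K to the nearest 100 K.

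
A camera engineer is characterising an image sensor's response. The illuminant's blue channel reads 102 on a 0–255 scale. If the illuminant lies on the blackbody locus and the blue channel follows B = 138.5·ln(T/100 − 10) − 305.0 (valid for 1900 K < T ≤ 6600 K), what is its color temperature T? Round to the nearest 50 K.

ln(t − 10) = (102 + 305.0) / 138.5 = 2.9386.
t − 10 = e^2.9386 = 18.890, so t = 28.890.
T = 100·t = 2889 K → 2900 K to the nearest 50 K.

2900 K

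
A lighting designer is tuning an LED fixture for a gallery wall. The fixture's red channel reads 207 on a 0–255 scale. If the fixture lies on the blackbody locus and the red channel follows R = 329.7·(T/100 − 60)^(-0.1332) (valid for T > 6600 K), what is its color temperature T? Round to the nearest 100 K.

(t − 60)^(-0.1332) = 207/329.7 = 0.62784.
t − 60 = 0.62784^(1/-0.1332) = 0.62784^(-7.508) = 32.933, so t = 92.933.
T = 100·t = 9293 K → 9300 K to the nearest 100 K.

9300 K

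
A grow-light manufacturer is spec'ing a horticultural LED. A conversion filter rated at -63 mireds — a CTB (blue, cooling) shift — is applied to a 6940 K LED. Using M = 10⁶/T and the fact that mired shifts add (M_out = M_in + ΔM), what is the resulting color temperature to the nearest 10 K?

12330 K

M_in = 10⁶/6940 = 144.09 mireds.
M_out = 144.09 + (-63) = 81.09 mireds.
T_out = 10⁶/81.09 = 12331.6 K → 12330 K.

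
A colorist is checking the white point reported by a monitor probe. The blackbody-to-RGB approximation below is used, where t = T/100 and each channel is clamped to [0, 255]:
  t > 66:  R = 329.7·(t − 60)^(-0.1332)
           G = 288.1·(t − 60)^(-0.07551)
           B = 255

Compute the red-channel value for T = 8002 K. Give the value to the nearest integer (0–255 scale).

t = 8002/100 = 80.02; the t > 66 branch applies.
R = 329.7·(80.02 − 60)^(-0.1332) = 329.7·20.02^(-0.1332) = 329.7·0.67088 = 221.189.
Rounded: 221.

221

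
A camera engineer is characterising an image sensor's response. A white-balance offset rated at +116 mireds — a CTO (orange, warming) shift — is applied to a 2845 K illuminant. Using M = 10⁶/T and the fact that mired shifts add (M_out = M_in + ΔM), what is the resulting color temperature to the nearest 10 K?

M_in = 10⁶/2845 = 351.49 mireds.
M_out = 351.49 + (+116) = 467.49 mireds.
T_out = 10⁶/467.49 = 2139.1 K → 2140 K.

2140 K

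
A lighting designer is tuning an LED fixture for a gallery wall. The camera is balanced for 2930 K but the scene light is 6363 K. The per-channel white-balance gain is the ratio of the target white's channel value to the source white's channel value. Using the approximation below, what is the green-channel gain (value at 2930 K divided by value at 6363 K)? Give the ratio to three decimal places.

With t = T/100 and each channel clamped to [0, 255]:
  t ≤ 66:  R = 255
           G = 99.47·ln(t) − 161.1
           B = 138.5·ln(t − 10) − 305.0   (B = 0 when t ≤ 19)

At 6363 K (t = 63.63):
  G = 99.47·ln 63.63 − 161.1 = 99.47·4.1531 − 161.1 = 252.007.
At 2930 K (t = 29.3):
  G = 99.47·ln 29.3 − 161.1 = 99.47·3.3776 − 161.1 = 174.869.
Gain = 174.869 / 252.007 = 0.6939 → 0.694.

0.694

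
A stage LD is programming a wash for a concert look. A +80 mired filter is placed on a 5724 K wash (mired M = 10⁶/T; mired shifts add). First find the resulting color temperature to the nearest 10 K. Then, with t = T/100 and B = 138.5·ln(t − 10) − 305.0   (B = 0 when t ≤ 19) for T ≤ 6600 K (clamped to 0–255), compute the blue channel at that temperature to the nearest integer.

M_in = 10⁶/5724 = 174.70; M_out = 174.70 + (+80) = 254.70.
T_out = 10⁶/254.70 = 3926.1 K → 3930 K; t = 39.3.
B = 138.5·ln(39.3 − 10) − 305.0 = 138.5·ln 29.3 − 305.0 = 138.5·3.3776 − 305.0 = 162.796.
Rounded: 163.

163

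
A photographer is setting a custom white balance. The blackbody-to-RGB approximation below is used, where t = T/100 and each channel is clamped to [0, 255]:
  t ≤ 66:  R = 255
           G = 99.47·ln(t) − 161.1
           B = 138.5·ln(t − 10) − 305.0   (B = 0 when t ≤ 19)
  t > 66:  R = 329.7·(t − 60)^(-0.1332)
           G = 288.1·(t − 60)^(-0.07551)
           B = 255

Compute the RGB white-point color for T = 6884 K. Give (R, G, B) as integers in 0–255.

(247, 244, 255)

t = 6884/100 = 68.84; the t > 66 branch applies.
R = 329.7·(68.84 − 60)^(-0.1332) = 329.7·8.84^(-0.1332) = 329.7·0.74805 = 246.633.
G = 288.1·(68.84 − 60)^(-0.07551) = 288.1·8.84^(-0.07551) = 288.1·0.84827 = 244.386.
B = 255 by definition for t > 66.
Rounded: (247, 244, 255).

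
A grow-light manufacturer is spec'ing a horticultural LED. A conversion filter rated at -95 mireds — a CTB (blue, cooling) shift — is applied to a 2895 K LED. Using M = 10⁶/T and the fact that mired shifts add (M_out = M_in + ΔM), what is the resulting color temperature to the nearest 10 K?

3990 K

M_in = 10⁶/2895 = 345.42 mireds.
M_out = 345.42 + (-95) = 250.42 mireds.
T_out = 10⁶/250.42 = 3993.2 K → 3990 K.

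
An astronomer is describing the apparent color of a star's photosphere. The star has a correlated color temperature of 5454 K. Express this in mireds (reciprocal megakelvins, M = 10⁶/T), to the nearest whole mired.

M = 10⁶ / 5454 = 183.352 → 183 mireds.

183 mireds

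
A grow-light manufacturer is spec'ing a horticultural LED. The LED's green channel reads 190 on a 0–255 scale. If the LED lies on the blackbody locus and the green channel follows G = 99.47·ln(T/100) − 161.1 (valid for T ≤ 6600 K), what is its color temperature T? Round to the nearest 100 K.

ln t = (190 + 161.1) / 99.47 = 3.5297.
t = e^3.5297 = 34.114.
T = 100·t = 3411 K → 3400 K to the nearest 100 K.

3400 K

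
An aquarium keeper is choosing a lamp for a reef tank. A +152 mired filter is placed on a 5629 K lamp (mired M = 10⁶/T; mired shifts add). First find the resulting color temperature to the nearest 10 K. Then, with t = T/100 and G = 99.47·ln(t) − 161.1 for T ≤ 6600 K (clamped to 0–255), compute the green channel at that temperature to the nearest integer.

178

M_in = 10⁶/5629 = 177.65; M_out = 177.65 + (+152) = 329.65.
T_out = 10⁶/329.65 = 3033.5 K → 3030 K; t = 30.3.
G = 99.47·ln 30.3 − 161.1 = 99.47·3.4111 − 161.1 = 178.207.
Rounded: 178.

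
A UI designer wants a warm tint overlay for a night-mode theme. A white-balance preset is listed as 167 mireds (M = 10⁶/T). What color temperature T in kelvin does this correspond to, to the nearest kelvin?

T = 10⁶ / 167 = 5988.02 K → 5988 K.

5988 K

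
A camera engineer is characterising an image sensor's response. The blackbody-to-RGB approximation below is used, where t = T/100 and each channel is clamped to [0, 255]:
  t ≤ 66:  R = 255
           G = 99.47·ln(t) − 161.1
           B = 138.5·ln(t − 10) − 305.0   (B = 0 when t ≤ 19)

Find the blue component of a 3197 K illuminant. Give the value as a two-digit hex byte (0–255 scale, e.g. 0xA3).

t = 3197/100 = 31.97; the t ≤ 66 branch applies.
B = 138.5·ln(31.97 − 10) − 305.0 = 138.5·ln 21.97 − 305.0 = 138.5·3.0897 − 305.0 = 122.920.
Rounded: 123; in hex, 0x7B.

0x7B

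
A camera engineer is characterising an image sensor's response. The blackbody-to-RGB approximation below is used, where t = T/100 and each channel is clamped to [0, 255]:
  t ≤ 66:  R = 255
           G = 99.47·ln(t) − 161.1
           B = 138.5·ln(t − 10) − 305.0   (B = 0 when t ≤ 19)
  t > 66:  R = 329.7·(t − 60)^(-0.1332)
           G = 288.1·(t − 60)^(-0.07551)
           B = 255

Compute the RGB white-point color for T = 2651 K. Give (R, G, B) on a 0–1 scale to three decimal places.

(1.000, 0.647, 0.327)

t = 2651/100 = 26.51; the t ≤ 66 branch applies.
R = 255 by definition for t ≤ 66.
G = 99.47·ln 26.51 − 161.1 = 99.47·3.2775 − 161.1 = 164.915.
B = 138.5·ln(26.51 − 10) − 305.0 = 138.5·ln 16.51 − 305.0 = 138.5·2.8040 − 305.0 = 83.349.
Dividing each by 255: (1.0000, 0.6467, 0.3269) → (1.000, 0.647, 0.327).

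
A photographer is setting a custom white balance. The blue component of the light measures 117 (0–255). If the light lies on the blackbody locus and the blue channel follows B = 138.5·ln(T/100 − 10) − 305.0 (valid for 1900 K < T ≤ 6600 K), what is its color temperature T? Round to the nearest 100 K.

ln(t − 10) = (117 + 305.0) / 138.5 = 3.0469.
t − 10 = e^3.0469 = 21.051, so t = 31.051.
T = 100·t = 3105 K → 3100 K to the nearest 100 K.

3100 K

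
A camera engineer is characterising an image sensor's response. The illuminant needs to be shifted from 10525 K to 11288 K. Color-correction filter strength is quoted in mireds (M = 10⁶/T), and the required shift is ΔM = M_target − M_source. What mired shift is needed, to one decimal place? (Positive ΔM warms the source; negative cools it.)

-6.4 mireds

M_source = 10⁶/10525 = 95.012; M_target = 10⁶/11288 = 88.590.
ΔM = 88.590 − 95.012 = -6.422 → -6.4 mireds, a cooling shift.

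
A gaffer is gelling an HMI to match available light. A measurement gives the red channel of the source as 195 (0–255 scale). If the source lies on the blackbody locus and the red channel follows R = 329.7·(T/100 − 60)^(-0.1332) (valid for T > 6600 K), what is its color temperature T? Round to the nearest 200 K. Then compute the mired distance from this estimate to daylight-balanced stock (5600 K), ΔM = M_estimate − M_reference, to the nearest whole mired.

-89 mireds

(t − 60)^(-0.1332) = 195/329.7 = 0.59145.
t − 60 = 0.59145^(1/-0.1332) = 0.59145^(-7.508) = 51.564, so t = 111.564.
T = 100·t = 11156 K → 11200 K to the nearest 200 K.
M_estimate = 10⁶/11200 = 89.29; M_reference = 10⁶/5600 = 178.57.
ΔM = 89.29 − 178.57 = -89.29 → -89 mireds.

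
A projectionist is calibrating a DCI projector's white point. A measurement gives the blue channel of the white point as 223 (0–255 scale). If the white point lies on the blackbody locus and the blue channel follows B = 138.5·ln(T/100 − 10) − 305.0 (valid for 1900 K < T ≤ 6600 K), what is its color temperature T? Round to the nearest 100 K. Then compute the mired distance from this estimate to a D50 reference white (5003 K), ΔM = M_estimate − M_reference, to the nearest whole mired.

-18 mireds

ln(t − 10) = (223 + 305.0) / 138.5 = 3.8123.
t − 10 = e^3.8123 = 45.253, so t = 55.253.
T = 100·t = 5525 K → 5500 K to the nearest 100 K.
M_estimate = 10⁶/5500 = 181.82; M_reference = 10⁶/5003 = 199.88.
ΔM = 181.82 − 199.88 = -18.06 → -18 mireds.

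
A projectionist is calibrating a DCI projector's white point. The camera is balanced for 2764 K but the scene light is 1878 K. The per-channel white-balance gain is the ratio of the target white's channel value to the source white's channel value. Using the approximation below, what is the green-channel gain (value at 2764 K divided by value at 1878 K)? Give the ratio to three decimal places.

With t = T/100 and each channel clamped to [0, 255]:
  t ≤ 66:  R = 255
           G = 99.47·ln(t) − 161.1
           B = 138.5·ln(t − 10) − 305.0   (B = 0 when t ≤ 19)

1.294

At 1878 K (t = 18.78):
  G = 99.47·ln 18.78 − 161.1 = 99.47·2.9328 − 161.1 = 130.625.
At 2764 K (t = 27.64):
  G = 99.47·ln 27.64 − 161.1 = 99.47·3.3193 − 161.1 = 169.067.
Gain = 169.067 / 130.625 = 1.2943 → 1.294.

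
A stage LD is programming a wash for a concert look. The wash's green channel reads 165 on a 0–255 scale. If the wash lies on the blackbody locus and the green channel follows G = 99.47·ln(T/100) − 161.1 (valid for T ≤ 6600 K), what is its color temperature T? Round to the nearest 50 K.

ln t = (165 + 161.1) / 99.47 = 3.2784.
t = e^3.2784 = 26.533.
T = 100·t = 2653 K → 2650 K to the nearest 50 K.

2650 K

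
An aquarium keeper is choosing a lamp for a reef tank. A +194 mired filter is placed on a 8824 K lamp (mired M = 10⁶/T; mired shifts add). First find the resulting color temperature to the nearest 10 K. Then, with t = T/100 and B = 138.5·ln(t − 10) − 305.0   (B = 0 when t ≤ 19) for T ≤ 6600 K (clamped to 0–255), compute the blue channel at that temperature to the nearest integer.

M_in = 10⁶/8824 = 113.33; M_out = 113.33 + (+194) = 307.33.
T_out = 10⁶/307.33 = 3253.9 K → 3250 K; t = 32.5.
B = 138.5·ln(32.5 − 10) − 305.0 = 138.5·ln 22.5 − 305.0 = 138.5·3.1135 − 305.0 = 126.222.
Rounded: 126.

126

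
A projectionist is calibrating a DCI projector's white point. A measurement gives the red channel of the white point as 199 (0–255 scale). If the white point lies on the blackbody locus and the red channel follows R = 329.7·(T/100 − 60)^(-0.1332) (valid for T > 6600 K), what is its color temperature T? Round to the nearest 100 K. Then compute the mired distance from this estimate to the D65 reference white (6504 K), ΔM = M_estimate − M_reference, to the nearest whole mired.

(t − 60)^(-0.1332) = 199/329.7 = 0.60358.
t − 60 = 0.60358^(1/-0.1332) = 0.60358^(-7.508) = 44.273, so t = 104.273.
T = 100·t = 10427 K → 10400 K to the nearest 100 K.
M_estimate = 10⁶/10400 = 96.15; M_reference = 10⁶/6504 = 153.75.
ΔM = 96.15 − 153.75 = -57.60 → -58 mireds.

-58 mireds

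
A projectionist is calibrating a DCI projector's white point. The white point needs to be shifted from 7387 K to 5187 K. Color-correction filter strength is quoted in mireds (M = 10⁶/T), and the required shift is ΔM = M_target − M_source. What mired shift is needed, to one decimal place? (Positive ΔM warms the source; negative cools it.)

M_source = 10⁶/7387 = 135.373; M_target = 10⁶/5187 = 192.790.
ΔM = 192.790 − 135.373 = 57.417 → +57.4 mireds, a warming shift.

+57.4 mireds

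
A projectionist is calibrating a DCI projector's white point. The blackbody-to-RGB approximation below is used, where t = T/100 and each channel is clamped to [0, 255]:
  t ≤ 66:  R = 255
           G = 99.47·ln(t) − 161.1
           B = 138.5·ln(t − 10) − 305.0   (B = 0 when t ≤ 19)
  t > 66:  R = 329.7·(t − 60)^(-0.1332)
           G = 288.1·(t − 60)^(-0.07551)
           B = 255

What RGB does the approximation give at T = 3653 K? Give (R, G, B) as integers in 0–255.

t = 3653/100 = 36.53; the t ≤ 66 branch applies.
R = 255 by definition for t ≤ 66.
G = 99.47·ln 36.53 − 161.1 = 99.47·3.5981 − 161.1 = 196.806.
B = 138.5·ln(36.53 − 10) − 305.0 = 138.5·ln 26.53 − 305.0 = 138.5·3.2783 − 305.0 = 149.041.
Rounded: (255, 197, 149).

(255, 197, 149)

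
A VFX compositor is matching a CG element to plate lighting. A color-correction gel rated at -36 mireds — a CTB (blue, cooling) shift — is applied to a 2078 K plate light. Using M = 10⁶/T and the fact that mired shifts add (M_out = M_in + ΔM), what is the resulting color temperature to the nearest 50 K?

2250 K

M_in = 10⁶/2078 = 481.23 mireds.
M_out = 481.23 + (-36) = 445.23 mireds.
T_out = 10⁶/445.23 = 2246.0 K → 2250 K.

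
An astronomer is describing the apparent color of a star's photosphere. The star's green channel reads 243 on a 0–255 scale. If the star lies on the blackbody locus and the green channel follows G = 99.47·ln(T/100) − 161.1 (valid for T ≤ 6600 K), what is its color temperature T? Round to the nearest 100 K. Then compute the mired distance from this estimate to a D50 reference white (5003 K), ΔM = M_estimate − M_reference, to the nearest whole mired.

ln t = (243 + 161.1) / 99.47 = 4.0625.
t = e^4.0625 = 58.121.
T = 100·t = 5812 K → 5800 K to the nearest 100 K.
M_estimate = 10⁶/5800 = 172.41; M_reference = 10⁶/5003 = 199.88.
ΔM = 172.41 − 199.88 = -27.47 → -27 mireds.

-27 mireds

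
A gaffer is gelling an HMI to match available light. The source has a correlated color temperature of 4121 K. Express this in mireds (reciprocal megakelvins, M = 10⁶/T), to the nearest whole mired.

243 mireds

M = 10⁶ / 4121 = 242.660 → 243 mireds.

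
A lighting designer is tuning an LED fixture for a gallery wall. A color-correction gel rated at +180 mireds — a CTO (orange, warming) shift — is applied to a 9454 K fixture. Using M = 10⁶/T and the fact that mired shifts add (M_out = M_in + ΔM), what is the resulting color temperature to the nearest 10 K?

3500 K

M_in = 10⁶/9454 = 105.78 mireds.
M_out = 105.78 + (+180) = 285.78 mireds.
T_out = 10⁶/285.78 = 3499.3 K → 3500 K.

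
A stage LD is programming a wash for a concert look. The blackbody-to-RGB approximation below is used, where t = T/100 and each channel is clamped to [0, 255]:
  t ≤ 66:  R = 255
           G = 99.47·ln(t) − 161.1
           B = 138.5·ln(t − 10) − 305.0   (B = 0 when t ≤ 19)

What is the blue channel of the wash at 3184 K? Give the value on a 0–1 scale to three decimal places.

t = 3184/100 = 31.84; the t ≤ 66 branch applies.
B = 138.5·ln(31.84 − 10) − 305.0 = 138.5·ln 21.84 − 305.0 = 138.5·3.0837 − 305.0 = 122.098.
On a 0–1 scale: 122.098/255 = 0.4788 → 0.479.

0.479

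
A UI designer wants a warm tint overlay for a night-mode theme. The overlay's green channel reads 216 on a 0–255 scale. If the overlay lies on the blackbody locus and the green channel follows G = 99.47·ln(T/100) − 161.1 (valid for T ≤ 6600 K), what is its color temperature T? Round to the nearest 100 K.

4400 K

ln t = (216 + 161.1) / 99.47 = 3.7911.
t = e^3.7911 = 44.305.
T = 100·t = 4430 K → 4400 K to the nearest 100 K.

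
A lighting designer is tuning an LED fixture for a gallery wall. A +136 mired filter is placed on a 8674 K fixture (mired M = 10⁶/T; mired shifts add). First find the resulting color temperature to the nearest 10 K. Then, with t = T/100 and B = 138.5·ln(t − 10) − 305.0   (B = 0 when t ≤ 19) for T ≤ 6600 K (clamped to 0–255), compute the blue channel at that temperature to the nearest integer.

M_in = 10⁶/8674 = 115.29; M_out = 115.29 + (+136) = 251.29.
T_out = 10⁶/251.29 = 3979.5 K → 3980 K; t = 39.8.
B = 138.5·ln(39.8 − 10) − 305.0 = 138.5·ln 29.8 − 305.0 = 138.5·3.3945 − 305.0 = 165.139.
Rounded: 165.

165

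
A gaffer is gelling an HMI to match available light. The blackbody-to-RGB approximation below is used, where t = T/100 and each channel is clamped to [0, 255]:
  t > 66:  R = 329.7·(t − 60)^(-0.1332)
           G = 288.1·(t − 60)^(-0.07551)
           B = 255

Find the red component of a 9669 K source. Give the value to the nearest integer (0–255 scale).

t = 9669/100 = 96.69; the t > 66 branch applies.
R = 329.7·(96.69 − 60)^(-0.1332) = 329.7·36.69^(-0.1332) = 329.7·0.61887 = 204.043.
Rounded: 204.

204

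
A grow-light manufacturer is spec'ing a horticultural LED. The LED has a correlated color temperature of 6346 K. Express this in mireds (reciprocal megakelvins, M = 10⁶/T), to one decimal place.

157.6 mireds

M = 10⁶ / 6346 = 157.580 → 157.6 mireds.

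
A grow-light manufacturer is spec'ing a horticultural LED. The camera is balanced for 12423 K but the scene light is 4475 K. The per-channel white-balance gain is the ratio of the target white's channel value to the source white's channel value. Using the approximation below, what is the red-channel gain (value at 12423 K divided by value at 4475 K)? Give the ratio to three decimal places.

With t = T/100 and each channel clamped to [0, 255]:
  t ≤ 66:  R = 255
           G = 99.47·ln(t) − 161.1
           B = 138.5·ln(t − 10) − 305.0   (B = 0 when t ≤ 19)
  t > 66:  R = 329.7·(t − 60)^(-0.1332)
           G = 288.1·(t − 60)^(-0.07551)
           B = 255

0.743

At 4475 K (t = 44.75):
  R = 255 by definition for t ≤ 66.
At 12423 K (t = 124.23):
  R = 329.7·(124.23 − 60)^(-0.1332) = 329.7·64.23^(-0.1332) = 329.7·0.57439 = 189.377.
Gain = 189.377 / 255.000 = 0.7427 → 0.743.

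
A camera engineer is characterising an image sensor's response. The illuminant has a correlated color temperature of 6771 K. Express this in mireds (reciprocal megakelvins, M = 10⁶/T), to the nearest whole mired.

M = 10⁶ / 6771 = 147.689 → 148 mireds.

148 mireds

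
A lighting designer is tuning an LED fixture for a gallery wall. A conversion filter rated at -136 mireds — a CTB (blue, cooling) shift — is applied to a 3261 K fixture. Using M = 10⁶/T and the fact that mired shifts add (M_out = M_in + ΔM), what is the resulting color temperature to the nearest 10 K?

M_in = 10⁶/3261 = 306.65 mireds.
M_out = 306.65 + (-136) = 170.65 mireds.
T_out = 10⁶/170.65 = 5859.8 K → 5860 K.

5860 K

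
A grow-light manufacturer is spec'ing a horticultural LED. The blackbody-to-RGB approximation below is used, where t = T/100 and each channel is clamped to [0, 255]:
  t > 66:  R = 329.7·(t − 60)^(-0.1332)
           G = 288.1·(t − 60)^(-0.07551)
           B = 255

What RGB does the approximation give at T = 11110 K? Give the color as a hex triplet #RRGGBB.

t = 11110/100 = 111.1; the t > 66 branch applies.
R = 329.7·(111.1 − 60)^(-0.1332) = 329.7·51.1^(-0.1332) = 329.7·0.59216 = 195.235.
G = 288.1·(111.1 − 60)^(-0.07551) = 288.1·51.1^(-0.07551) = 288.1·0.74301 = 214.062.
B = 255 by definition for t > 66.
Rounded: (195, 214, 255).
In hex: #C3D6FF.

#C3D6FF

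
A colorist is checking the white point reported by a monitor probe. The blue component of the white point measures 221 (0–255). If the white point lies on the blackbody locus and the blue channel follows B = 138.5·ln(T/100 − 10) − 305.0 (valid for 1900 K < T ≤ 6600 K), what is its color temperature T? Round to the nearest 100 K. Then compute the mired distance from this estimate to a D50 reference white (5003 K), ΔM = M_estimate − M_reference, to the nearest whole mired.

ln(t − 10) = (221 + 305.0) / 138.5 = 3.7978.
t − 10 = e^3.7978 = 44.604, so t = 54.604.
T = 100·t = 5460 K → 5500 K to the nearest 100 K.
M_estimate = 10⁶/5500 = 181.82; M_reference = 10⁶/5003 = 199.88.
ΔM = 181.82 − 199.88 = -18.06 → -18 mireds.

-18 mireds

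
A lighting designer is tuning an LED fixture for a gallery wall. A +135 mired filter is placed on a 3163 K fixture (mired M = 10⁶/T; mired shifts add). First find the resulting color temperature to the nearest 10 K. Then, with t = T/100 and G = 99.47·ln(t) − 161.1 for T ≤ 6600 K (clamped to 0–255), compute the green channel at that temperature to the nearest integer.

147

M_in = 10⁶/3163 = 316.16; M_out = 316.16 + (+135) = 451.16.
T_out = 10⁶/451.16 = 2216.5 K → 2220 K; t = 22.2.
G = 99.47·ln 22.2 − 161.1 = 99.47·3.1001 − 161.1 = 147.266.
Rounded: 147.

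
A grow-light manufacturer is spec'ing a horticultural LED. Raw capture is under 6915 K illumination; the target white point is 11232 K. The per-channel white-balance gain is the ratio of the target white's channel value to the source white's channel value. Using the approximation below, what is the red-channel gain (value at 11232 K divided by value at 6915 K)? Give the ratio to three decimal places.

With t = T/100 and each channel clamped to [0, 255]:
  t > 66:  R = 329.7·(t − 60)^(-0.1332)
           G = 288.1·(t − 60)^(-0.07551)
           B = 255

At 6915 K (t = 69.15):
  R = 329.7·(69.15 − 60)^(-0.1332) = 329.7·9.15^(-0.1332) = 329.7·0.74463 = 245.503.
At 11232 K (t = 112.32):
  R = 329.7·(112.32 − 60)^(-0.1332) = 329.7·52.32^(-0.1332) = 329.7·0.59030 = 194.622.
Gain = 194.622 / 245.503 = 0.7927 → 0.793.

0.793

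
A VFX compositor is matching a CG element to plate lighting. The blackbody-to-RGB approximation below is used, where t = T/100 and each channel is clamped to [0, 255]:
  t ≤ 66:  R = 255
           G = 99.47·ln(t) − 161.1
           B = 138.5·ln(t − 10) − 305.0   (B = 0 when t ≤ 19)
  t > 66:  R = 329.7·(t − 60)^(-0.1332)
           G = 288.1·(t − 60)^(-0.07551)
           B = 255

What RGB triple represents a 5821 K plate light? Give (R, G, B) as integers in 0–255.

(255, 243, 232)

t = 5821/100 = 58.21; the t ≤ 66 branch applies.
R = 255 by definition for t ≤ 66.
G = 99.47·ln 58.21 − 161.1 = 99.47·4.0641 − 161.1 = 243.152.
B = 138.5·ln(58.21 − 10) − 305.0 = 138.5·ln 48.21 − 305.0 = 138.5·3.8756 − 305.0 = 231.766.
Rounded: (255, 243, 232).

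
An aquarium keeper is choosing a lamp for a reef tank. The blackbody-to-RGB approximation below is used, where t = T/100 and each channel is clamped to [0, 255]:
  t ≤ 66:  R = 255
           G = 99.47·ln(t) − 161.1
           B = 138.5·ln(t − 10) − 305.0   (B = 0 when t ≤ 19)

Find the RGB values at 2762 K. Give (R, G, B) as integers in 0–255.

t = 2762/100 = 27.62; the t ≤ 66 branch applies.
R = 255 by definition for t ≤ 66.
G = 99.47·ln 27.62 − 161.1 = 99.47·3.3185 − 161.1 = 168.995.
B = 138.5·ln(27.62 − 10) − 305.0 = 138.5·ln 17.62 − 305.0 = 138.5·2.8690 − 305.0 = 92.361.
Rounded: (255, 169, 92).

(255, 169, 92)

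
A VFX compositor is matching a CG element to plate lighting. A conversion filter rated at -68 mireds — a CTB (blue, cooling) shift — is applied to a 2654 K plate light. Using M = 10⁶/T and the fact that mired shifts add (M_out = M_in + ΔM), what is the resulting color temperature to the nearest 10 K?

3240 K

M_in = 10⁶/2654 = 376.79 mireds.
M_out = 376.79 + (-68) = 308.79 mireds.
T_out = 10⁶/308.79 = 3238.4 K → 3240 K.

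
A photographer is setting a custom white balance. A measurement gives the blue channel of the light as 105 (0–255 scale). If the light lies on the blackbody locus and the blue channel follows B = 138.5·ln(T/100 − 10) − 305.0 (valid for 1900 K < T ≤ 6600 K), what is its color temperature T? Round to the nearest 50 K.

2950 K

ln(t − 10) = (105 + 305.0) / 138.5 = 2.9603.
t − 10 = e^2.9603 = 19.304, so t = 29.304.
T = 100·t = 2930 K → 2950 K to the nearest 50 K.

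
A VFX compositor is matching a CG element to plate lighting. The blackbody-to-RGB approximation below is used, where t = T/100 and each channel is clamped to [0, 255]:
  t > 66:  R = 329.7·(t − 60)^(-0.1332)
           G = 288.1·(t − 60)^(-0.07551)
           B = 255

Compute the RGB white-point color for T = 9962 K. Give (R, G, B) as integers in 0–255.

t = 9962/100 = 99.62; the t > 66 branch applies.
R = 329.7·(99.62 − 60)^(-0.1332) = 329.7·39.62^(-0.1332) = 329.7·0.61257 = 201.965.
G = 288.1·(99.62 − 60)^(-0.07551) = 288.1·39.62^(-0.07551) = 288.1·0.75743 = 218.215.
B = 255 by definition for t > 66.
Rounded: (202, 218, 255).

(202, 218, 255)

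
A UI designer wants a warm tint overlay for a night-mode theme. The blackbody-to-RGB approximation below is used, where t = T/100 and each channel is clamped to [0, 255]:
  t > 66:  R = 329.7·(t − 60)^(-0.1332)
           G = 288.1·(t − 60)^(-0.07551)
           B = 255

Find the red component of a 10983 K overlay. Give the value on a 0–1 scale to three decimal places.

t = 10983/100 = 109.83; the t > 66 branch applies.
R = 329.7·(109.83 − 60)^(-0.1332) = 329.7·49.83^(-0.1332) = 329.7·0.59415 = 195.890.
On a 0–1 scale: 195.890/255 = 0.7682 → 0.768.

0.768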